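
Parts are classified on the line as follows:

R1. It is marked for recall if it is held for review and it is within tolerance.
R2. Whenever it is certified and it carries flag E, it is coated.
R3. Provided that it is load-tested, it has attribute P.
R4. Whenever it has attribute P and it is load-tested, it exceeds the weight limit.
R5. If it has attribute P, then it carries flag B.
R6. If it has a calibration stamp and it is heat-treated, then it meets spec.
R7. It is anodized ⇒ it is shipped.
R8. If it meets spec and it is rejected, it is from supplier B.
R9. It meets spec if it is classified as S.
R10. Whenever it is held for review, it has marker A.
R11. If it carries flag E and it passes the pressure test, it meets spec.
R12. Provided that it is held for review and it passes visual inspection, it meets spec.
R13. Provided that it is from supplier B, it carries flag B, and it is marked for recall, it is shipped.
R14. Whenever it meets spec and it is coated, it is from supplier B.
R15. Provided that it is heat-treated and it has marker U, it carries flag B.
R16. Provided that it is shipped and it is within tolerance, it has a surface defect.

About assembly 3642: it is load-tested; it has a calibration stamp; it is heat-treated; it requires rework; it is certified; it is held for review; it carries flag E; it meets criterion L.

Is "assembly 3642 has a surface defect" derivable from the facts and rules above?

Forward chaining from the given facts derives: is coated, has attribute P, exceeds the weight limit, carries flag B, meets spec, has marker A, is from supplier B.
The only rule concluding "it has a surface defect" is R16, which needs "it is shipped"; that is never established.

No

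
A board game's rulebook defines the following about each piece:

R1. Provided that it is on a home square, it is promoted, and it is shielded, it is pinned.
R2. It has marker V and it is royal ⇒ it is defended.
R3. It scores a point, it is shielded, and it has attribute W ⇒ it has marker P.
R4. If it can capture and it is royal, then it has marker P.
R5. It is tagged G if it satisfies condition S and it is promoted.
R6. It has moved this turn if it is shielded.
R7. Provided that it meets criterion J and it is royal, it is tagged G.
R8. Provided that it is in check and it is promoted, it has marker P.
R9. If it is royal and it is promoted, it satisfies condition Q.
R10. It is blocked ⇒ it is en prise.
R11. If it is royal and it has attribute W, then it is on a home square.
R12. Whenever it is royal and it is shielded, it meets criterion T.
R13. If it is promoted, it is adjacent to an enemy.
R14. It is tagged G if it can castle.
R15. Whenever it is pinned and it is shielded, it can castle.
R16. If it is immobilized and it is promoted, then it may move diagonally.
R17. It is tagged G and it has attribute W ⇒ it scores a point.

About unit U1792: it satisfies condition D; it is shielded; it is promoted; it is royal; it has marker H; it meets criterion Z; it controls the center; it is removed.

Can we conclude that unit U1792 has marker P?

Forward chaining from the given facts derives: has moved this turn, satisfies condition Q, meets criterion T, is adjacent to an enemy.
Rules concluding "it has marker P": R3 needs "it scores a point"; R4 needs "it can capture"; R8 needs "it is in check" — none of these are established.

No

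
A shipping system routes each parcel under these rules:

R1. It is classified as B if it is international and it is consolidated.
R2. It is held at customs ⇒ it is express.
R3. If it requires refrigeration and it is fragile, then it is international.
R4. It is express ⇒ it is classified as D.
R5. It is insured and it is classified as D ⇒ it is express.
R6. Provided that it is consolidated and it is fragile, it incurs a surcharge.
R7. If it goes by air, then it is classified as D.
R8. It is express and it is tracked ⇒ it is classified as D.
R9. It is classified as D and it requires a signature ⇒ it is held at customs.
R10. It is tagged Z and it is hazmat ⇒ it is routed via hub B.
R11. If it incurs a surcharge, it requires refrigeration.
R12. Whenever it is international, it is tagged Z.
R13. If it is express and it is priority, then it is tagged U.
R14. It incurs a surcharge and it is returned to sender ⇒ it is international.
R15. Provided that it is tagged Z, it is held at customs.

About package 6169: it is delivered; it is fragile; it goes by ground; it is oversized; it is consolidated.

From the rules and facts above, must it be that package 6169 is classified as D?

By R6 (it is consolidated, it is fragile): it incurs a surcharge.
By R11 (it incurs a surcharge): it requires refrigeration.
By R3 (it requires refrigeration, it is fragile): it is international.
By R12 (it is international): it is tagged Z.
By R15 (it is tagged Z): it is held at customs.
By R2 (it is held at customs): it is express.
By R4 (it is express): it is classified as D.

Yes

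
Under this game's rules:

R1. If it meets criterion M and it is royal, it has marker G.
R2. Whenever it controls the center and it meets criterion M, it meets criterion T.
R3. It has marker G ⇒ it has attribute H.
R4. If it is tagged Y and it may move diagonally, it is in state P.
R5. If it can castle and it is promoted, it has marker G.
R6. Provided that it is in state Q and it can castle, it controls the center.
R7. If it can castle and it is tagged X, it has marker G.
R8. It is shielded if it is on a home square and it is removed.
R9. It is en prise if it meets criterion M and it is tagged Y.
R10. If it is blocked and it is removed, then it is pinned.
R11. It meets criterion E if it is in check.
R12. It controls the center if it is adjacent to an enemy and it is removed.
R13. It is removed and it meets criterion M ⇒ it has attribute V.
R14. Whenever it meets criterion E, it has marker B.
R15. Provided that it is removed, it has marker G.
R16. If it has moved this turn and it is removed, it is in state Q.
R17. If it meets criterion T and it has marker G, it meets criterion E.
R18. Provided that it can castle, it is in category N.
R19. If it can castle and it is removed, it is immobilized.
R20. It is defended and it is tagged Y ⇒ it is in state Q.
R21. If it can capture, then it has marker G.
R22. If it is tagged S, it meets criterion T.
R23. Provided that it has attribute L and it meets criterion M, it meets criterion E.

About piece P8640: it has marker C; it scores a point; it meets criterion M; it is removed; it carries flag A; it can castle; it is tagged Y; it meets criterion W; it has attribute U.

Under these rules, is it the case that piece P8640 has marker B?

Forward chaining from the given facts derives: is en prise, has attribute V, has marker G, is in category N, is immobilized, has attribute H.
The only rule concluding "it has marker B" is R14, which needs "it meets criterion E"; that is never established.

No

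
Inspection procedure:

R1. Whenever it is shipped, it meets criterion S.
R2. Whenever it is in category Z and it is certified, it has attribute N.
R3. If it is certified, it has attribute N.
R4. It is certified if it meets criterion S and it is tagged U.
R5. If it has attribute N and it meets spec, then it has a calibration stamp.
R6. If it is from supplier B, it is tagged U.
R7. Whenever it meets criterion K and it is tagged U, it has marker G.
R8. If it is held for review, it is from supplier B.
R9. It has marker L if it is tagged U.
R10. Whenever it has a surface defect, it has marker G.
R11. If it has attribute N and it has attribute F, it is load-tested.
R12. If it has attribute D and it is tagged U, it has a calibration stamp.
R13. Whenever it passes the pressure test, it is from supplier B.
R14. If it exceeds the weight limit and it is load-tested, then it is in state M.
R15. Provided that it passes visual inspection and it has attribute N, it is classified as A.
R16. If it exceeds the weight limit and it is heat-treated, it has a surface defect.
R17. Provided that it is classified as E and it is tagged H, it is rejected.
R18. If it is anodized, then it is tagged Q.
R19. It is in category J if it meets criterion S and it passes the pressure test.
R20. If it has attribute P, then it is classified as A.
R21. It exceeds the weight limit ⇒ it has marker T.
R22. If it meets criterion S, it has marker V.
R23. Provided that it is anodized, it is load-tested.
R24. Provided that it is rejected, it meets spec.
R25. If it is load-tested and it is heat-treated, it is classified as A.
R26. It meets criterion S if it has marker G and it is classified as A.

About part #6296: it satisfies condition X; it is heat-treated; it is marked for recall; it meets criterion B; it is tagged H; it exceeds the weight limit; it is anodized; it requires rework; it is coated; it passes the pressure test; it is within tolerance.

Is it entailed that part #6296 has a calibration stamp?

No

Forward chaining from the given facts derives: is from supplier B, has a surface defect, is tagged Q, has marker T, is load-tested, is classified as A, is tagged U, has marker L, has marker G, is in state M, meets criterion S, is certified, is in category J, has marker V, has attribute N.
Rules concluding "it has a calibration stamp": R5 needs "it meets spec"; R12 needs "it has attribute D" — none of these are established.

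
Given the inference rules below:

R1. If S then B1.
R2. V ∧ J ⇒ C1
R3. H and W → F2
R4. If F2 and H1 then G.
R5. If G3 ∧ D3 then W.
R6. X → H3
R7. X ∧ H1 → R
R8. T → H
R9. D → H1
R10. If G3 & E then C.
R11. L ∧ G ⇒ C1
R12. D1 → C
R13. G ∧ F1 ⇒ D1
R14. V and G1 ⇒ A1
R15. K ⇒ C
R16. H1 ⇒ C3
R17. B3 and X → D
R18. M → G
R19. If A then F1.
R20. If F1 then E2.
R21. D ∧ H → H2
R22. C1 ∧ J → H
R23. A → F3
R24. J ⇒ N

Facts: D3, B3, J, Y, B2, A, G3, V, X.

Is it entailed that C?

Yes

C1  (by R2: V, J)
W  (by R5: G3, D3)
D  (by R17: B3, X)
F1  (by R19: A)
H  (by R22: C1, J)
F2  (by R3: H, W)
H1  (by R9: D)
G  (by R4: F2, H1)
D1  (by R13: G, F1)
C  (by R12: D1)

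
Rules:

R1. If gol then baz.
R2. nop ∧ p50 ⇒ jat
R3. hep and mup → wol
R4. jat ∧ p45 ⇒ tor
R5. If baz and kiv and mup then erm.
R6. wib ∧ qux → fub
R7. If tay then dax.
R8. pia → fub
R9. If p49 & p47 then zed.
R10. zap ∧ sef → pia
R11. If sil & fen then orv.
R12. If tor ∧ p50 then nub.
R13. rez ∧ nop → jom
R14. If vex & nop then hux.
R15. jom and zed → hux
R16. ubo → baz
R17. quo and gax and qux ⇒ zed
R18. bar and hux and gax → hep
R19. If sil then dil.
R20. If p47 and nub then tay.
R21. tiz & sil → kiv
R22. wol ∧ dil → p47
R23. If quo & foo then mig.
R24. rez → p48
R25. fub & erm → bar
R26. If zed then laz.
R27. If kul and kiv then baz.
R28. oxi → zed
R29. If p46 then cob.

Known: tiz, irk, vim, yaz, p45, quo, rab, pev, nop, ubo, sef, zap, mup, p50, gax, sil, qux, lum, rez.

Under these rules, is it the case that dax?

jat  (by R2: nop, p50)
tor  (by R4: jat, p45)
pia  (by R10: zap, sef)
nub  (by R12: tor, p50)
jom  (by R13: rez, nop)
baz  (by R16: ubo)
zed  (by R17: quo, gax, qux)
dil  (by R19: sil)
kiv  (by R21: tiz, sil)
erm  (by R5: baz, kiv, mup)
fub  (by R8: pia)
hux  (by R15: jom, zed)
bar  (by R25: fub, erm)
hep  (by R18: bar, hux, gax)
wol  (by R3: hep, mup)
p47  (by R22: wol, dil)
tay  (by R20: p47, nub)
dax  (by R7: tay)

Yes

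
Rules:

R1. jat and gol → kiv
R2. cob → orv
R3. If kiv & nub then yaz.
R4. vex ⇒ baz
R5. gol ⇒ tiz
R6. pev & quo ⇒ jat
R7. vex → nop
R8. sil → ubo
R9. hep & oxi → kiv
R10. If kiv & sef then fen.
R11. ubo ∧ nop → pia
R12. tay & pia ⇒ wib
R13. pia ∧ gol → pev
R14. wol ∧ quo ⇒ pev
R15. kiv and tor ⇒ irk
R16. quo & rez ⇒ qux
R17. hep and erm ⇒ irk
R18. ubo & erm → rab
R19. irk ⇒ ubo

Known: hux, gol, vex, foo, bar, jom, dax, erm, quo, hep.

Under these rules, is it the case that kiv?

nop  (by R7: vex)
irk  (by R17: hep, erm)
ubo  (by R19: irk)
pia  (by R11: ubo, nop)
pev  (by R13: pia, gol)
jat  (by R6: pev, quo)
kiv  (by R1: jat, gol)

Yes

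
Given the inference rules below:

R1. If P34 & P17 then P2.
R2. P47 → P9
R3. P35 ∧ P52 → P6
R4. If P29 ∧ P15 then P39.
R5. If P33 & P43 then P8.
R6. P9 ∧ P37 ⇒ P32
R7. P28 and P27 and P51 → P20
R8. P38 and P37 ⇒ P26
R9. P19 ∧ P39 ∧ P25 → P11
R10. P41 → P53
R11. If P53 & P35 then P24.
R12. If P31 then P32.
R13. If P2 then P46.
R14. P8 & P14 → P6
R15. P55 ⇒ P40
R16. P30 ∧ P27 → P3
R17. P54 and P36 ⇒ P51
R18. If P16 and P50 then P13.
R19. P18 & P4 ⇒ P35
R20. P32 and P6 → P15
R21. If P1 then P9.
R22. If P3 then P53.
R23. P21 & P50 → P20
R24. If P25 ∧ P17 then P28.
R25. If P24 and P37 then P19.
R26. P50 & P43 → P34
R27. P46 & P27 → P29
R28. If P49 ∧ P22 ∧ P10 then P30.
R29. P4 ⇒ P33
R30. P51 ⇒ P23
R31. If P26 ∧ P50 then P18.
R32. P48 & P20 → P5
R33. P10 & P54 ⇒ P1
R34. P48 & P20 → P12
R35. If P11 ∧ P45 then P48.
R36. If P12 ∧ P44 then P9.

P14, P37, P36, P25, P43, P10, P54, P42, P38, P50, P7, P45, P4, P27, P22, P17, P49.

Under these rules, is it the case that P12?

P26  (by R8: P38, P37)
P51  (by R17: P54, P36)
P28  (by R24: P25, P17)
P34  (by R26: P50, P43)
P30  (by R28: P49, P22, P10)
P33  (by R29: P4)
P18  (by R31: P26, P50)
P1  (by R33: P10, P54)
P2  (by R1: P34, P17)
P8  (by R5: P33, P43)
P20  (by R7: P28, P27, P51)
P46  (by R13: P2)
P6  (by R14: P8, P14)
P3  (by R16: P30, P27)
P35  (by R19: P18, P4)
P9  (by R21: P1)
P53  (by R22: P3)
P29  (by R27: P46, P27)
P32  (by R6: P9, P37)
P24  (by R11: P53, P35)
P15  (by R20: P32, P6)
P19  (by R25: P24, P37)
P39  (by R4: P29, P15)
P11  (by R9: P19, P39, P25)
P48  (by R35: P11, P45)
P12  (by R34: P48, P20)

Yes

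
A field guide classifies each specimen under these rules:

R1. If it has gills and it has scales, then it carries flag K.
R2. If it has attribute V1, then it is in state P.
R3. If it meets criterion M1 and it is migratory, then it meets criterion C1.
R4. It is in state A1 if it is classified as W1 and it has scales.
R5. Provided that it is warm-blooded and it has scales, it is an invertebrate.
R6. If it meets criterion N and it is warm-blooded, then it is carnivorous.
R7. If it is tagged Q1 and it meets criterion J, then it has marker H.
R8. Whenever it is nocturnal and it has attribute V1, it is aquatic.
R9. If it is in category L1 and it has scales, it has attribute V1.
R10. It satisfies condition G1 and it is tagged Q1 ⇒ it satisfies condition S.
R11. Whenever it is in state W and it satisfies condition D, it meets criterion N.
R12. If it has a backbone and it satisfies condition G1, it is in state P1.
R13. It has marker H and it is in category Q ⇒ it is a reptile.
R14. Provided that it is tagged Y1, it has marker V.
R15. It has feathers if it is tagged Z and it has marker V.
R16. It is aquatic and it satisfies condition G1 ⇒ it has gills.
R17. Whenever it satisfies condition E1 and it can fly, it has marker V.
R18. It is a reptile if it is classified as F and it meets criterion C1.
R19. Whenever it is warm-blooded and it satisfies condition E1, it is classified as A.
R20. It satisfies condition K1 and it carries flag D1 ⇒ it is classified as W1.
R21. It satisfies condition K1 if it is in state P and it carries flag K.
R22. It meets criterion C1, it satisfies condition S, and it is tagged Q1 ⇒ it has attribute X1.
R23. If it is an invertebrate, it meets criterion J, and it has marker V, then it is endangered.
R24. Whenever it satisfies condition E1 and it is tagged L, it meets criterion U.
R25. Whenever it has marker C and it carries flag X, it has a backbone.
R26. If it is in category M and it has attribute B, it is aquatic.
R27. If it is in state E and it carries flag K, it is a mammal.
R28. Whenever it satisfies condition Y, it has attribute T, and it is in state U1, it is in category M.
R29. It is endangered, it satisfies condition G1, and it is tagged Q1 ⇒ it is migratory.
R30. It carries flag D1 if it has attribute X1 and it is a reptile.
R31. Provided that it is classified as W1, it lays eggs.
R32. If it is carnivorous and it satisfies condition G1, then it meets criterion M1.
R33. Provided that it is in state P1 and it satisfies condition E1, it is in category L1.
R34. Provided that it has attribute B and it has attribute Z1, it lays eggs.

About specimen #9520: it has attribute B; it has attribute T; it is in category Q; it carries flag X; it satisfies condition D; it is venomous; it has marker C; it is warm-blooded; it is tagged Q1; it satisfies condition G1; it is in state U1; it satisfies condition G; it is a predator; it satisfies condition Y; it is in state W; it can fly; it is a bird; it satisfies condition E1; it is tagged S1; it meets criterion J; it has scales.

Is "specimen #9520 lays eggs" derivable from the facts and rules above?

By R5 (it is warm-blooded, it has scales): it is an invertebrate.
By R7 (it is tagged Q1, it meets criterion J): it has marker H.
By R10 (it satisfies condition G1, it is tagged Q1): it satisfies condition S.
By R11 (it is in state W, it satisfies condition D): it meets criterion N.
By R13 (it has marker H, it is in category Q): it is a reptile.
By R17 (it satisfies condition E1, it can fly): it has marker V.
By R23 (it is an invertebrate, it meets criterion J, it has marker V): it is endangered.
By R25 (it has marker C, it carries flag X): it has a backbone.
By R28 (it satisfies condition Y, it has attribute T, it is in state U1): it is in category M.
By R29 (it is endangered, it satisfies condition G1, it is tagged Q1): it is migratory.
By R6 (it meets criterion N, it is warm-blooded): it is carnivorous.
By R12 (it has a backbone, it satisfies condition G1): it is in state P1.
By R26 (it is in category M, it has attribute B): it is aquatic.
By R32 (it is carnivorous, it satisfies condition G1): it meets criterion M1.
By R33 (it is in state P1, it satisfies condition E1): it is in category L1.
By R3 (it meets criterion M1, it is migratory): it meets criterion C1.
By R9 (it is in category L1, it has scales): it has attribute V1.
By R16 (it is aquatic, it satisfies condition G1): it has gills.
By R22 (it meets criterion C1, it satisfies condition S, it is tagged Q1): it has attribute X1.
By R30 (it has attribute X1, it is a reptile): it carries flag D1.
By R1 (it has gills, it has scales): it carries flag K.
By R2 (it has attribute V1): it is in state P.
By R21 (it is in state P, it carries flag K): it satisfies condition K1.
By R20 (it satisfies condition K1, it carries flag D1): it is classified as W1.
By R31 (it is classified as W1): it lays eggs.

Yes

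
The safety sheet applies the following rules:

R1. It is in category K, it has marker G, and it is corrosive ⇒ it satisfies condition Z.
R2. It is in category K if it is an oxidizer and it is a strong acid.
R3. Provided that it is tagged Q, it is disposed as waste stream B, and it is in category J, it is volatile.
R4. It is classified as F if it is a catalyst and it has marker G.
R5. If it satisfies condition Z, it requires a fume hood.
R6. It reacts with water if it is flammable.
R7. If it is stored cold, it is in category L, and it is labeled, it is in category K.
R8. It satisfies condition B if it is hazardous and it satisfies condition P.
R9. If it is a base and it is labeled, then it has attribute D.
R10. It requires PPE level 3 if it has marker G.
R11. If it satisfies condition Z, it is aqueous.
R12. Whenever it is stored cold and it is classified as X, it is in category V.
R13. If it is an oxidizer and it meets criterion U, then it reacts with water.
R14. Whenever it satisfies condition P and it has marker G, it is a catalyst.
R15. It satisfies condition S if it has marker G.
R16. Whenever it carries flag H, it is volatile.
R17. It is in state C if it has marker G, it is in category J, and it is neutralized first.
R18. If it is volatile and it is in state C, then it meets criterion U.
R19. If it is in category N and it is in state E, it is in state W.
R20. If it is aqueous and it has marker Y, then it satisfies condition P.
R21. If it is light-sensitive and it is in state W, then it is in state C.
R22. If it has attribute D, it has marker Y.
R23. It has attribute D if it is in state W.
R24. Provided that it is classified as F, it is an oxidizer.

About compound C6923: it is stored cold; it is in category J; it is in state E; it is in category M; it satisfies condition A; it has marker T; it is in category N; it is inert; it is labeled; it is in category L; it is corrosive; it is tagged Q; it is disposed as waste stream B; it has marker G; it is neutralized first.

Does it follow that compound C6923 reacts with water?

By R3 (it is tagged Q, it is disposed as waste stream B, it is in category J): it is volatile.
By R7 (it is stored cold, it is in category L, it is labeled): it is in category K.
By R17 (it has marker G, it is in category J, it is neutralized first): it is in state C.
By R18 (it is volatile, it is in state C): it meets criterion U.
By R19 (it is in category N, it is in state E): it is in state W.
By R23 (it is in state W): it has attribute D.
By R1 (it is in category K, it has marker G, it is corrosive): it satisfies condition Z.
By R11 (it satisfies condition Z): it is aqueous.
By R22 (it has attribute D): it has marker Y.
By R20 (it is aqueous, it has marker Y): it satisfies condition P.
By R14 (it satisfies condition P, it has marker G): it is a catalyst.
By R4 (it is a catalyst, it has marker G): it is classified as F.
By R24 (it is classified as F): it is an oxidizer.
By R13 (it is an oxidizer, it meets criterion U): it reacts with water.

Yes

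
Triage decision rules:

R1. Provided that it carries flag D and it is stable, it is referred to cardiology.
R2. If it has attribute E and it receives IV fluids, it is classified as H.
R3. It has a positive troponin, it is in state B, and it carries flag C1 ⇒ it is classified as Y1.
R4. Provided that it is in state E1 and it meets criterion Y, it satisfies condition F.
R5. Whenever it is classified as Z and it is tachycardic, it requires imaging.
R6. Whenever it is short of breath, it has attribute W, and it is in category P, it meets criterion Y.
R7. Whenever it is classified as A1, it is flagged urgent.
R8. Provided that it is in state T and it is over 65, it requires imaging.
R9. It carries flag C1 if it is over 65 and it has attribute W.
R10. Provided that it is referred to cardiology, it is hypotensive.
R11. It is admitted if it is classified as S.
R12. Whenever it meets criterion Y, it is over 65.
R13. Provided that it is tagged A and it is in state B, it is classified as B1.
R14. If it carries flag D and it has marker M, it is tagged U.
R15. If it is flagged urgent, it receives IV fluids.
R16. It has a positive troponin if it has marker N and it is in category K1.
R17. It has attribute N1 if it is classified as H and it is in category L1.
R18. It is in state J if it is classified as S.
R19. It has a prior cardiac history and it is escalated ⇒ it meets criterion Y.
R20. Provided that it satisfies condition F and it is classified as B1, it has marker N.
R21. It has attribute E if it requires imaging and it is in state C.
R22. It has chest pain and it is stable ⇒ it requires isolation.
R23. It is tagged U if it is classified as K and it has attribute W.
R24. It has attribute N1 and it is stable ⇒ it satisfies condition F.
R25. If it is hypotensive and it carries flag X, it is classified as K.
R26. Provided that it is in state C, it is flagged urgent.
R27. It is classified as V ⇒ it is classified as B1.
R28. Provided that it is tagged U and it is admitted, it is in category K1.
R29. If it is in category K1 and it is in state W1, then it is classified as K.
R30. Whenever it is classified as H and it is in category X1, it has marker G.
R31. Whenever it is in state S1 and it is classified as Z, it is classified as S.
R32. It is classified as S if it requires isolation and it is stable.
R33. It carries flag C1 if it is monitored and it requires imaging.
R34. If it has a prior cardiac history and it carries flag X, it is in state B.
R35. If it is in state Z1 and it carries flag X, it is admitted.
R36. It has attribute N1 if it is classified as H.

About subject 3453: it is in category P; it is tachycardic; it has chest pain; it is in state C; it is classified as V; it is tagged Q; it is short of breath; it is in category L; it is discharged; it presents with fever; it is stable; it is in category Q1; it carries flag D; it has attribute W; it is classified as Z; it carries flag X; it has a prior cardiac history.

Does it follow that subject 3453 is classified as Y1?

Yes

By R1 (it carries flag D, it is stable): it is referred to cardiology.
By R5 (it is classified as Z, it is tachycardic): it requires imaging.
By R6 (it is short of breath, it has attribute W, it is in category P): it meets criterion Y.
By R10 (it is referred to cardiology): it is hypotensive.
By R12 (it meets criterion Y): it is over 65.
By R21 (it requires imaging, it is in state C): it has attribute E.
By R22 (it has chest pain, it is stable): it requires isolation.
By R25 (it is hypotensive, it carries flag X): it is classified as K.
By R26 (it is in state C): it is flagged urgent.
By R27 (it is classified as V): it is classified as B1.
By R32 (it requires isolation, it is stable): it is classified as S.
By R34 (it has a prior cardiac history, it carries flag X): it is in state B.
By R9 (it is over 65, it has attribute W): it carries flag C1.
By R11 (it is classified as S): it is admitted.
By R15 (it is flagged urgent): it receives IV fluids.
By R23 (it is classified as K, it has attribute W): it is tagged U.
By R28 (it is tagged U, it is admitted): it is in category K1.
By R2 (it has attribute E, it receives IV fluids): it is classified as H.
By R36 (it is classified as H): it has attribute N1.
By R24 (it has attribute N1, it is stable): it satisfies condition F.
By R20 (it satisfies condition F, it is classified as B1): it has marker N.
By R16 (it has marker N, it is in category K1): it has a positive troponin.
By R3 (it has a positive troponin, it is in state B, it carries flag C1): it is classified as Y1.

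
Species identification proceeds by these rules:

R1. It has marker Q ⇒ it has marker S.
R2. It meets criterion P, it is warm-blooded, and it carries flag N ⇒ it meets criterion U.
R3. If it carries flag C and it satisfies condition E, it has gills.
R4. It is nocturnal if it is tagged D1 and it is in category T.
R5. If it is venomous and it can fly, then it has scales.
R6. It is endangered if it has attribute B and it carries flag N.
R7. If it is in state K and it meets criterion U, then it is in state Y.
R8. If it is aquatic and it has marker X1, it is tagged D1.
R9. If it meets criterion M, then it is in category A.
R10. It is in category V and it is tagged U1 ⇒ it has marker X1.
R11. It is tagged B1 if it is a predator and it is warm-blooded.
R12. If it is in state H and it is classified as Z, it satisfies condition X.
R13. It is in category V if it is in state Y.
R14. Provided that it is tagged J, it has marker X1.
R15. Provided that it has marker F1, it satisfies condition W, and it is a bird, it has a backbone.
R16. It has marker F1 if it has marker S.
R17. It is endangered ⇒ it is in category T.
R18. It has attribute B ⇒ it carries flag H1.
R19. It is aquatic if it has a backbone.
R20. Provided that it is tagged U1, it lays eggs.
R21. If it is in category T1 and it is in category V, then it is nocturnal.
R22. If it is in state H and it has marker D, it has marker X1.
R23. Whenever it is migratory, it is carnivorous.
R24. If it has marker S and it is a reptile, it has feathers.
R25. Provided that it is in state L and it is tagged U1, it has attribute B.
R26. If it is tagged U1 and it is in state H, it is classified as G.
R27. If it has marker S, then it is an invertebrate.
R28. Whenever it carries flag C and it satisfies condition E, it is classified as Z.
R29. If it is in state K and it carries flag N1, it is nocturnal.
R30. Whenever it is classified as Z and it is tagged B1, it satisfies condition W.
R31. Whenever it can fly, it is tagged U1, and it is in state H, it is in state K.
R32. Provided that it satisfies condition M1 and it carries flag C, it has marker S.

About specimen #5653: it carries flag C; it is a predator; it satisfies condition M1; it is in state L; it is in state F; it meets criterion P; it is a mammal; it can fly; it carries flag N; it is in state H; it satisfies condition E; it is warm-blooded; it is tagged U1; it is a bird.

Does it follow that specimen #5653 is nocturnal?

Yes

By R2 (it meets criterion P, it is warm-blooded, it carries flag N): it meets criterion U.
By R11 (it is a predator, it is warm-blooded): it is tagged B1.
By R25 (it is in state L, it is tagged U1): it has attribute B.
By R28 (it carries flag C, it satisfies condition E): it is classified as Z.
By R30 (it is classified as Z, it is tagged B1): it satisfies condition W.
By R31 (it can fly, it is tagged U1, it is in state H): it is in state K.
By R32 (it satisfies condition M1, it carries flag C): it has marker S.
By R6 (it has attribute B, it carries flag N): it is endangered.
By R7 (it is in state K, it meets criterion U): it is in state Y.
By R13 (it is in state Y): it is in category V.
By R16 (it has marker S): it has marker F1.
By R17 (it is endangered): it is in category T.
By R10 (it is in category V, it is tagged U1): it has marker X1.
By R15 (it has marker F1, it satisfies condition W, it is a bird): it has a backbone.
By R19 (it has a backbone): it is aquatic.
By R8 (it is aquatic, it has marker X1): it is tagged D1.
By R4 (it is tagged D1, it is in category T): it is nocturnal.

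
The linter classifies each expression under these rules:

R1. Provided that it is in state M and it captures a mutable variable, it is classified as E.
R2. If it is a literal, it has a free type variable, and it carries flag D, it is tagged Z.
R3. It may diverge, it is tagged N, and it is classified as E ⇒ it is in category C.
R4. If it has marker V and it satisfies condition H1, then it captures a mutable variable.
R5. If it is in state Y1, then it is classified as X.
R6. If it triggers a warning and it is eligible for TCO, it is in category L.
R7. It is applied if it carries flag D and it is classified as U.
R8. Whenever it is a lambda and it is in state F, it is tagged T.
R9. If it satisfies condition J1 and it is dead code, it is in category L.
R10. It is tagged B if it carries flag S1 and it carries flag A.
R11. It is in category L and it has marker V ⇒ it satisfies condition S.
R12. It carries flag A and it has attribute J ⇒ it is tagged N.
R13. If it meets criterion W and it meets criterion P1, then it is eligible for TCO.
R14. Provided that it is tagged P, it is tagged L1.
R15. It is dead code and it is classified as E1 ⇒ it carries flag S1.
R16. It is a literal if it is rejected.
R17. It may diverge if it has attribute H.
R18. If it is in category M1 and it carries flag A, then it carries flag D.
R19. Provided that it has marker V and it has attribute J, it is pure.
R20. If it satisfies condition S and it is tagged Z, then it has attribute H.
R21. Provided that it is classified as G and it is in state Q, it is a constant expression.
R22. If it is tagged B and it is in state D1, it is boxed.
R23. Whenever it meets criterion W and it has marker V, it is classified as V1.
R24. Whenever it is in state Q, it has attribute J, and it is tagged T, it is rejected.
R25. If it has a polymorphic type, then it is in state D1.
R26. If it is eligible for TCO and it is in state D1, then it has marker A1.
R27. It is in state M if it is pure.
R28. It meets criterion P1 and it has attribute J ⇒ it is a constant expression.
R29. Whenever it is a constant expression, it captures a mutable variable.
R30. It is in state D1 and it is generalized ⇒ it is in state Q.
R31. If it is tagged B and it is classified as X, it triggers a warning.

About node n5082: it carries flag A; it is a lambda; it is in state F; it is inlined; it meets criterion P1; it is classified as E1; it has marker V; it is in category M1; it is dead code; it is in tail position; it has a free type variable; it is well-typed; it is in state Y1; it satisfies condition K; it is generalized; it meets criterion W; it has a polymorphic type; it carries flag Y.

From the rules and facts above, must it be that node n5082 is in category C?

No

Forward chaining from the given facts derives: is classified as X, is tagged T, is eligible for TCO, carries flag S1, carries flag D, is classified as V1, is in state D1, has marker A1, is in state Q, is tagged B, is boxed, triggers a warning, is in category L, satisfies condition S.
The only rule concluding "it is in category C" is R3, which needs "it may diverge"; that is never established.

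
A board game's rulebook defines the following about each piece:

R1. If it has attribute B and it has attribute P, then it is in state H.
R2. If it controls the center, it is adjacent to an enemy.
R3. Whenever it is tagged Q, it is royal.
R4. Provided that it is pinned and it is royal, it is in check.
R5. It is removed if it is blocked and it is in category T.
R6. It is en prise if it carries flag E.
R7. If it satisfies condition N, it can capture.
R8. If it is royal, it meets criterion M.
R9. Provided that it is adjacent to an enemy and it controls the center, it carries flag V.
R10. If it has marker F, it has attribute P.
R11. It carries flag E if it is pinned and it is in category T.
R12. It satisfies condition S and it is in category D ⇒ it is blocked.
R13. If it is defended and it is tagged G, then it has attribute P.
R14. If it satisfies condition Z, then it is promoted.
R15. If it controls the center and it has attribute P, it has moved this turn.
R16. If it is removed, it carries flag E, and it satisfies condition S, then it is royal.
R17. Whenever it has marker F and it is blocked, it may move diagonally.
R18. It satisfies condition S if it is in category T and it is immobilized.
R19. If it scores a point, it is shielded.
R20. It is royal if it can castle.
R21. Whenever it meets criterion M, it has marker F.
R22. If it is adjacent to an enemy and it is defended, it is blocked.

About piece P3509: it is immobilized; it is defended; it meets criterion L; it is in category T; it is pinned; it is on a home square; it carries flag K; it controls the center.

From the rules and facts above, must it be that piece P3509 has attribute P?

By R2 (it controls the center): it is adjacent to an enemy.
By R11 (it is pinned, it is in category T): it carries flag E.
By R18 (it is in category T, it is immobilized): it satisfies condition S.
By R22 (it is adjacent to an enemy, it is defended): it is blocked.
By R5 (it is blocked, it is in category T): it is removed.
By R16 (it is removed, it carries flag E, it satisfies condition S): it is royal.
By R8 (it is royal): it meets criterion M.
By R21 (it meets criterion M): it has marker F.
By R10 (it has marker F): it has attribute P.

Yes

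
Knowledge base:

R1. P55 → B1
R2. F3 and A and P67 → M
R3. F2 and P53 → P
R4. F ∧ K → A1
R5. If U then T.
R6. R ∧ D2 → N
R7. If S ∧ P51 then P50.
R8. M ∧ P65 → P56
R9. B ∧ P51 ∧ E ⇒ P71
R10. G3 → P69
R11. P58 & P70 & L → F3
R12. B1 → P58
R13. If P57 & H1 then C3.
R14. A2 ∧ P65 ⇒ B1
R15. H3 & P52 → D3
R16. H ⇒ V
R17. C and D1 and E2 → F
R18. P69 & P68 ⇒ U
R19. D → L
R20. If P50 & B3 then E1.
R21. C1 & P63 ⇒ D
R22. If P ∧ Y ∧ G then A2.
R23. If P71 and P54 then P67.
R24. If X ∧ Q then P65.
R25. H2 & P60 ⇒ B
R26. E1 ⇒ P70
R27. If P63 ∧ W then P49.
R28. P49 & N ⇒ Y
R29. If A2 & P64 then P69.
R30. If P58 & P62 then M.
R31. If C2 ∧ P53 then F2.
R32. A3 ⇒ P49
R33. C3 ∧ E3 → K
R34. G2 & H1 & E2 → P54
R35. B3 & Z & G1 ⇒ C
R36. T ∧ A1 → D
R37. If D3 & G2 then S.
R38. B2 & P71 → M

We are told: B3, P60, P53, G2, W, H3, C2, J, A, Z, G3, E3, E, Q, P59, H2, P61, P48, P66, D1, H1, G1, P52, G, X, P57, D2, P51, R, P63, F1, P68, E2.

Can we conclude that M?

Yes

N  (by R6: R, D2)
P69  (by R10: G3)
C3  (by R13: P57, H1)
D3  (by R15: H3, P52)
U  (by R18: P69, P68)
P65  (by R24: X, Q)
B  (by R25: H2, P60)
P49  (by R27: P63, W)
Y  (by R28: P49, N)
F2  (by R31: C2, P53)
K  (by R33: C3, E3)
P54  (by R34: G2, H1, E2)
C  (by R35: B3, Z, G1)
S  (by R37: D3, G2)
P  (by R3: F2, P53)
T  (by R5: U)
P50  (by R7: S, P51)
P71  (by R9: B, P51, E)
F  (by R17: C, D1, E2)
E1  (by R20: P50, B3)
A2  (by R22: P, Y, G)
P67  (by R23: P71, P54)
P70  (by R26: E1)
A1  (by R4: F, K)
B1  (by R14: A2, P65)
D  (by R36: T, A1)
P58  (by R12: B1)
L  (by R19: D)
F3  (by R11: P58, P70, L)
M  (by R2: F3, A, P67)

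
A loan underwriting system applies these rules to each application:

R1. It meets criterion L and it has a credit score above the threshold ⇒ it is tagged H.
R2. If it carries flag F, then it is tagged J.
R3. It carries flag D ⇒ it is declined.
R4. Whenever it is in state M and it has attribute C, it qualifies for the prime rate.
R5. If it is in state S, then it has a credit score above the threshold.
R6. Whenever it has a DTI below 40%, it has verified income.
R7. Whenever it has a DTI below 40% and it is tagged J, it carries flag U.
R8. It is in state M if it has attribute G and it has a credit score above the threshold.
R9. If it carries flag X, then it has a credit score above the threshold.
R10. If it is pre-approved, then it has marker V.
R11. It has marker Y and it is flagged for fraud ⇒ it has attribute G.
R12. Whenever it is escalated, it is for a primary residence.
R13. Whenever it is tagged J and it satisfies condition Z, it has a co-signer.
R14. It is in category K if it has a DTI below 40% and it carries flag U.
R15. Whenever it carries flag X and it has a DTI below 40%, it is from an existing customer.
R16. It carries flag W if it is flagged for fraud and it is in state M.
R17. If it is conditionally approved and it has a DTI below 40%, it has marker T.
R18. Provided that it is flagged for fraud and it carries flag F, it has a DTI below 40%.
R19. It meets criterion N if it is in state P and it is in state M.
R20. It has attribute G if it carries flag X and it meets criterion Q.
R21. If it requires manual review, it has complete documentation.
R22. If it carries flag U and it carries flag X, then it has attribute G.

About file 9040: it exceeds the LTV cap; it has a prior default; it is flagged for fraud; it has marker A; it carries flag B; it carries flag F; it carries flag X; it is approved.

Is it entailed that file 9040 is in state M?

By R2 (it carries flag F): it is tagged J.
By R9 (it carries flag X): it has a credit score above the threshold.
By R18 (it is flagged for fraud, it carries flag F): it has a DTI below 40%.
By R7 (it has a DTI below 40%, it is tagged J): it carries flag U.
By R22 (it carries flag U, it carries flag X): it has attribute G.
By R8 (it has attribute G, it has a credit score above the threshold): it is in state M.

Yes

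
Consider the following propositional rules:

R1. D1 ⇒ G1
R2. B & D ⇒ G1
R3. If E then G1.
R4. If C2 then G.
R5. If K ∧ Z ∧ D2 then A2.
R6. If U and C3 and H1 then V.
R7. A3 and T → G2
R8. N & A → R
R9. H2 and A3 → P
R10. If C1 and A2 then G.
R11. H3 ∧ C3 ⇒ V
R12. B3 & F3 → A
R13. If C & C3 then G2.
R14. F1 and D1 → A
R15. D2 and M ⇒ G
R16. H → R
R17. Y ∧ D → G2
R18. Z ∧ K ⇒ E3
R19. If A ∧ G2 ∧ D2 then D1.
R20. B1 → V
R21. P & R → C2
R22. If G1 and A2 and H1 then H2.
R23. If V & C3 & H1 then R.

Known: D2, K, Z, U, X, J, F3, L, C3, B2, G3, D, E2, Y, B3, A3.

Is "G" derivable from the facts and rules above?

No

Forward chaining from the given facts derives: A2, A, G2, E3, D1, G1.
Rules concluding G: R4 needs C2; R10 needs C1; R15 needs M — none of these are established.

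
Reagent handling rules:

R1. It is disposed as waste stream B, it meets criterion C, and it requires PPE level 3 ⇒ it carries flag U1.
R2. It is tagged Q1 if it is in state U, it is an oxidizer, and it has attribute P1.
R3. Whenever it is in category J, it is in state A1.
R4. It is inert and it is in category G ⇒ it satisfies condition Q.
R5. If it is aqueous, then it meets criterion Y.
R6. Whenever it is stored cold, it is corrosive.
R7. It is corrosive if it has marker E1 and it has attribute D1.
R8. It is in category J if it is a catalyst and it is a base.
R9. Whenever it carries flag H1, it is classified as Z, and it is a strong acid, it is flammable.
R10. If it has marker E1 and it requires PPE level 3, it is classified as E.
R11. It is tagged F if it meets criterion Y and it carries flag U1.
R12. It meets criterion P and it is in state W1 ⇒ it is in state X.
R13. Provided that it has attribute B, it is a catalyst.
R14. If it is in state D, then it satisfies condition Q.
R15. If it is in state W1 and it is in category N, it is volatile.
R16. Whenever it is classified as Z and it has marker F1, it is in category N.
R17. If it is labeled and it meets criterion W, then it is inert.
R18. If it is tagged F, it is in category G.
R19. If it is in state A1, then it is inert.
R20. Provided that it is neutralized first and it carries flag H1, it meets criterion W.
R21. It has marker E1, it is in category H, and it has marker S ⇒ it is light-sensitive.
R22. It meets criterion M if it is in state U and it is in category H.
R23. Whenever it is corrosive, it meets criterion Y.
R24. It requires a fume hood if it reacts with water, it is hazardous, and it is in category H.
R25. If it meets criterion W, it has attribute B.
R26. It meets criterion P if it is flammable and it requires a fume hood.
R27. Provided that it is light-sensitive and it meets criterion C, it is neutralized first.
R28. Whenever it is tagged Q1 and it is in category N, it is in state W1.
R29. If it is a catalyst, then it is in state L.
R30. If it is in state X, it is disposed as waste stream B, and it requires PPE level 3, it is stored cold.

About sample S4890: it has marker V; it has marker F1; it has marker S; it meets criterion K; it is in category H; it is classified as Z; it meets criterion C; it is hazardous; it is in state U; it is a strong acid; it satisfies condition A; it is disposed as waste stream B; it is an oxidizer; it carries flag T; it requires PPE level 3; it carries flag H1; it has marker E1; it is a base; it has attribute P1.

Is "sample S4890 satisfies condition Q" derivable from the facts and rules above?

Forward chaining from the given facts derives: carries flag U1, is tagged Q1, is flammable, is classified as E, is in category N, is light-sensitive, meets criterion M, is neutralized first, is in state W1, is volatile, meets criterion W, has attribute B, is a catalyst, is in state L, is in category J, is in state A1, is inert.
Rules concluding "it satisfies condition Q": R4 needs "it is in category G"; R14 needs "it is in state D" — none of these are established.

No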